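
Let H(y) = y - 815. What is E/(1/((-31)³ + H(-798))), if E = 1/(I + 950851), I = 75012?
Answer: -31404/1025863 ≈ -0.030612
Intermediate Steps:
H(y) = -815 + y
E = 1/1025863 (E = 1/(75012 + 950851) = 1/1025863 ≈ 9.7479e-7)
E/(1/((-31)³ + H(-798))) = 1/(1025863*(1/((-31)³ + (-815 - 798)))) = 1/(1025863*(1/(-29791 - 1613))) = 1/(1025863*(1/(-31404))) = 1/(1025863*(-1/31404)) = (1/1025863)*(-31404) = -31404/1025863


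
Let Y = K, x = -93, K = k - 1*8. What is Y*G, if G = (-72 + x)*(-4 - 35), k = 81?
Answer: 469755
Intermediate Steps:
K = 73 (K = 81 - 1*8 = 81 - 8 = 73)
G = 6435 (G = (-72 - 93)*(-4 - 35) = -165*(-39) = 6435)
Y = 73
Y*G = 73*6435 = 469755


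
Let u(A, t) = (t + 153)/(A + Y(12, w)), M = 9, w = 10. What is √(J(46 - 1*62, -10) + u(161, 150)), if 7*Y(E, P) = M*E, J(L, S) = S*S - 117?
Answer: I*√23309390/1235 ≈ 3.9093*I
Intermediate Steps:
J(L, S) = -117 + S² (J(L, S) = S² - 117 = -117 + S²)
Y(E, P) = 9*E/7 (Y(E, P) = (9*E)/7 = 9*E/7)
u(A, t) = (153 + t)/(108/7 + A) (u(A, t) = (t + 153)/(A + (9/7)*12) = (153 + t)/(A + 108/7) = (153 + t)/(108/7 + A))
√(J(46 - 1*62, -10) + u(161, 150)) = √((-117 + (-10)²) + 7*(153 + 150)/(108 + 7*161)) = √((-117 + 100) + 7*303/(108 + 1127)) = √(-17 + 7*303/1235) = √(-17 + 7*(1/1235)*303) = √(-17 + 2121/1235) = √(-18874/1235) = I*√23309390/1235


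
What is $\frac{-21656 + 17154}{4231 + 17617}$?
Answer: $- \frac{2251}{10924} \approx -0.20606$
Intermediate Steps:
$\frac{-21656 + 17154}{4231 + 17617} = - \frac{4502}{21848} = \left(-4502\right) \frac{1}{21848} = - \frac{2251}{10924}$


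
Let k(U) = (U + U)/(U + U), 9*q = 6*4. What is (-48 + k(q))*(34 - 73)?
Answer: 1833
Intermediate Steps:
q = 8/3 (q = (6*4)/9 = (⅑)*24 = 8/3 ≈ 2.6667)
k(U) = 1 (k(U) = (2*U)/((2*U)) = (2*U)*(1/(2*U)) = 1)
(-48 + k(q))*(34 - 73) = (-48 + 1)*(34 - 73) = -47*(-39) = 1833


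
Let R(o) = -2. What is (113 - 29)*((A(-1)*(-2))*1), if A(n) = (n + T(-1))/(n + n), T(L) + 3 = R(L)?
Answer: -504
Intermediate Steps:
T(L) = -5 (T(L) = -3 - 2 = -5)
A(n) = (-5 + n)/(2*n) (A(n) = (n - 5)/(n + n) = (-5 + n)/((2*n)) = (-5 + n)*(1/(2*n)) = (-5 + n)/(2*n))
(113 - 29)*((A(-1)*(-2))*1) = (113 - 29)*((((½)*(-5 - 1)/(-1))*(-2))*1) = 84*((((½)*(-1)*(-6))*(-2))*1) = 84*((3*(-2))*1) = 84*(-6*1) = 84*(-6) = -504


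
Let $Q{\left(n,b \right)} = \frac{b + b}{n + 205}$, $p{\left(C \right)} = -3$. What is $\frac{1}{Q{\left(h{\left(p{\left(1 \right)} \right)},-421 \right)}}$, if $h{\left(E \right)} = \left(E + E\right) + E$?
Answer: $- \frac{98}{421} \approx -0.23278$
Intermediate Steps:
$h{\left(E \right)} = 3 E$ ($h{\left(E \right)} = 2 E + E = 3 E$)
$Q{\left(n,b \right)} = \frac{2 b}{205 + n}$
$\frac{1}{Q{\left(h{\left(p{\left(1 \right)} \right)},-421 \right)}} = \frac{1}{2 \left(-421\right) \frac{1}{205 + 3 \left(-3\right)}} = \frac{1}{2 \left(-421\right) \frac{1}{205 - 9}} = \frac{1}{2 \left(-421\right) \frac{1}{196}} = \frac{1}{- \frac{421}{98}} = - \frac{98}{421}$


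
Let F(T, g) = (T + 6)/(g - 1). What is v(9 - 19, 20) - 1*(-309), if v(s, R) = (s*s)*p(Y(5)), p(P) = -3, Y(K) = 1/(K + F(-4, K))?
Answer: 9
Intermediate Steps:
F(T, g) = (6 + T)/(-1 + g)
Y(K) = 1/(K + 2/(-1 + K)) (Y(K) = 1/(K + (6 - 4)/(-1 + K)) = 1/(K + 2/(-1 + K)))
v(s, R) = -3*s**2 (v(s, R) = (s*s)*(-3) = s**2*(-3) = -3*s**2)
v(9 - 19, 20) - 1*(-309) = -3*(9 - 19)**2 - 1*(-309) = -3*(-10)**2 + 309 = -3*100 + 309 = -300 + 309 = 9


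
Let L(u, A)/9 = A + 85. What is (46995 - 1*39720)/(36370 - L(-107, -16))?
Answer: 7275/35749 ≈ 0.20350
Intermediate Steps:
L(u, A) = 765 + 9*A (L(u, A) = 9*(A + 85) = 9*(85 + A) = 765 + 9*A)
(46995 - 1*39720)/(36370 - L(-107, -16)) = (46995 - 1*39720)/(36370 - (765 + 9*(-16))) = (46995 - 39720)/(36370 - (765 - 144)) = 7275/(36370 - 1*621) = 7275/(36370 - 621) = 7275/35749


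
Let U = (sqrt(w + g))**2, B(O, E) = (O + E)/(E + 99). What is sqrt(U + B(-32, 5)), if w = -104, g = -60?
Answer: I*sqrt(444158)/52 ≈ 12.816*I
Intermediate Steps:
B(O, E) = (E + O)/(99 + E)
U = -164 (U = (sqrt(-104 - 60))**2 = (sqrt(-164))**2 = (2*I*sqrt(41))**2 = -164)
sqrt(U + B(-32, 5)) = sqrt(-164 + (5 - 32)/(99 + 5)) = sqrt(-164 - 27/104) = sqrt(-17083/104) = I*sqrt(444158)/52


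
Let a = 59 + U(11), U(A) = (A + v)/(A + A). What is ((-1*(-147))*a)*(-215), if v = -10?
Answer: -41054895/22 ≈ -1.8661e+6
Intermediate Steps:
U(A) = (-10 + A)/(2*A) (U(A) = (A - 10)/(A + A) = (-10 + A)/((2*A)) = (-10 + A)*(1/(2*A)) = (-10 + A)/(2*A))
a = 1299/22 (a = 59 + (½)*(-10 + 11)/11 = 59 + (½)*(1/11)*1 = 59 + 1/22 = 1299/22 ≈ 59.045)
((-1*(-147))*a)*(-215) = (-1*(-147)*(1299/22))*(-215) = (147*(1299/22))*(-215) = (190953/22)*(-215) = -41054895/22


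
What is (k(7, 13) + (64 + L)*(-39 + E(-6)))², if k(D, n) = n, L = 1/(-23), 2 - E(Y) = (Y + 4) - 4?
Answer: 2052271204/529 ≈ 3.8795e+6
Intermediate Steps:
E(Y) = 2 - Y (E(Y) = 2 - ((Y + 4) - 4) = 2 - ((4 + Y) - 4) = 2 - Y)
L = -1/23 ≈ -0.043478
(k(7, 13) + (64 + L)*(-39 + E(-6)))² = (13 + (64 - 1/23)*(-39 + (2 - 1*(-6))))² = (13 + 1471*(-39 + (2 + 6))/23)² = (13 + 1471*(-39 + 8)/23)² = (13 + (1471/23)*(-31))² = (13 - 45601/23)² = (-45302/23)² = 2052271204/529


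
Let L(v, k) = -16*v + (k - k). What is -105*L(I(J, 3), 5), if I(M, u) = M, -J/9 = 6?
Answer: -90720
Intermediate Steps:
J = -54 (J = -9*6 = -54)
L(v, k) = -16*v (L(v, k) = -16*v + 0 = -16*v)
-105*L(I(J, 3), 5) = -(-1680)*(-54) = -105*864 = -90720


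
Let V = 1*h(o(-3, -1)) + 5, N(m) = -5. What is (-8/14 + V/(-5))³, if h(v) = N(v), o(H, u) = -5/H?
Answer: -64/343 ≈ -0.18659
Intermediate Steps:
h(v) = -5
V = 0 (V = 1*(-5) + 5 = -5 + 5 = 0)
(-8/14 + V/(-5))³ = (-8/14 + 0/(-5))³ = (-8*1/14 + 0*(-⅕))³ = (-4/7 + 0)³ = (-4/7)³ = -64/343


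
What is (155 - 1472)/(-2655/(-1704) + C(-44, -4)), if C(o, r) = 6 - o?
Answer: -748056/29285 ≈ -25.544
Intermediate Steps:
(155 - 1472)/(-2655/(-1704) + C(-44, -4)) = (155 - 1472)/(-2655/(-1704) + (6 - 1*(-44))) = -1317/(-2655*(-1/1704) + (6 + 44)) = -1317/(885/568 + 50) = -1317/29285/568 = -1317*568/29285 = -748056/29285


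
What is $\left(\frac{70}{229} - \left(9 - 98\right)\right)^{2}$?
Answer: $\frac{418243401}{52441} \approx 7975.5$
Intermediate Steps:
$\left(\frac{70}{229} - \left(9 - 98\right)\right)^{2} = \left(70 \cdot \frac{1}{229} - -89\right)^{2} = \left(\frac{70}{229} - -89\right)^{2} = \left(\frac{70}{229} + \left(-21 + 110\right)\right)^{2} = \left(\frac{70}{229} + 89\right)^{2} = \left(\frac{20451}{229}\right)^{2} = \frac{418243401}{52441}$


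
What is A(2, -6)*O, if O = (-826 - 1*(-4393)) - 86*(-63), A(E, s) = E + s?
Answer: -35940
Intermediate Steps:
O = 8985 (O = (-826 + 4393) + 5418 = 3567 + 5418 = 8985)
A(2, -6)*O = (2 - 6)*8985 = -4*8985 = -35940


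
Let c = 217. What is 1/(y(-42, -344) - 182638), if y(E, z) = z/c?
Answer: -217/39632790 ≈ -5.4753e-6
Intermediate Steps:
y(E, z) = z/217
1/(y(-42, -344) - 182638) = 1/((1/217)*(-344) - 182638) = 1/(-344/217 - 182638) = 1/(-39632790/217) = -217/39632790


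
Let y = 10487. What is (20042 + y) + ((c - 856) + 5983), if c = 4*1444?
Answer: 41432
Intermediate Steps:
c = 5776
(20042 + y) + ((c - 856) + 5983) = (20042 + 10487) + ((5776 - 856) + 5983) = 30529 + (4920 + 5983) = 30529 + 10903 = 41432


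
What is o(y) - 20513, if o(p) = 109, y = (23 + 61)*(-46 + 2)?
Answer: -20404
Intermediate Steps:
y = -3696 (y = 84*(-44) = -3696)
o(y) - 20513 = 109 - 20513 = -20404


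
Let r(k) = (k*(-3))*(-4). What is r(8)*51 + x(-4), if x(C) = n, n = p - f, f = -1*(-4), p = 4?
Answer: 4896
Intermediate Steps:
f = 4
r(k) = 12*k (r(k) = -3*k*(-4) = 12*k)
n = 0 (n = 4 - 1*4 = 4 - 4 = 0)
x(C) = 0
r(8)*51 + x(-4) = (12*8)*51 + 0 = 96*51 + 0 = 4896 + 0 = 4896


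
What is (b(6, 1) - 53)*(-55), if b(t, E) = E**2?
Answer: 2860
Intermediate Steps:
(b(6, 1) - 53)*(-55) = (1**2 - 53)*(-55) = (1 - 53)*(-55) = -52*(-55) = 2860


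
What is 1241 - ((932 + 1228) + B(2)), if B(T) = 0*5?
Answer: -919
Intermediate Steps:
B(T) = 0
1241 - ((932 + 1228) + B(2)) = 1241 - ((932 + 1228) + 0) = 1241 - (2160 + 0) = 1241 - 1*2160 = 1241 - 2160 = -919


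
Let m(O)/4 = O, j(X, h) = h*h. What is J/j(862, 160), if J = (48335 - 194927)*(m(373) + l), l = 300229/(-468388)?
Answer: -3199987309527/374710400 ≈ -8539.9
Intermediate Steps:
j(X, h) = h²
m(O) = 4*O
l = -300229/468388 (l = 300229*(-1/468388) = -300229/468388 ≈ -0.64098)
J = -25599898476216/117097 (J = (48335 - 194927)*(4*373 - 300229/468388) = -146592*(1492 - 300229/468388) = -146592*698534667/468388 = -25599898476216/117097 ≈ -2.1862e+8)
J/j(862, 160) = -25599898476216/(117097*(160²)) = -25599898476216/117097/25600 = -25599898476216/117097*1/25600 = -3199987309527/374710400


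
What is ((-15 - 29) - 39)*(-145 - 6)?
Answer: 12533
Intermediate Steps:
((-15 - 29) - 39)*(-145 - 6) = (-44 - 39)*(-151) = -83*(-151) = 12533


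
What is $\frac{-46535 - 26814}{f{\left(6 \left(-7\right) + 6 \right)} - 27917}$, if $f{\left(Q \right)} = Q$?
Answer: $\frac{73349}{27953} \approx 2.624$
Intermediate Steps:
$\frac{-46535 - 26814}{f{\left(6 \left(-7\right) + 6 \right)} - 27917} = \frac{-46535 - 26814}{\left(6 \left(-7\right) + 6\right) - 27917} = - \frac{73349}{\left(-42 + 6\right) - 27917} = - \frac{73349}{-36 - 27917} = - \frac{73349}{-27953} = \left(-73349\right) \left(- \frac{1}{27953}\right) = \frac{73349}{27953}$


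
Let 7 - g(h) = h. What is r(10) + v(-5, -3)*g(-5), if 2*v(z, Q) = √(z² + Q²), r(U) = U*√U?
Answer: 6*√34 + 10*√10 ≈ 66.609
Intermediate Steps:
r(U) = U^(3/2)
g(h) = 7 - h
v(z, Q) = √(Q² + z²)/2 (v(z, Q) = √(z² + Q²)/2 = √(Q² + z²)/2)
r(10) + v(-5, -3)*g(-5) = 10^(3/2) + (√((-3)² + (-5)²)/2)*(7 - 1*(-5)) = 10*√10 + (√(9 + 25)/2)*(7 + 5) = 10*√10 + (√34/2)*12 = 10*√10 + 6*√34 = 6*√34 + 10*√10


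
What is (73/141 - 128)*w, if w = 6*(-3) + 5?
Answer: 233675/141 ≈ 1657.3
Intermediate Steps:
w = -13 (w = -18 + 5 = -13)
(73/141 - 128)*w = (73/141 - 128)*(-13) = -17975/141*(-13) = 233675/141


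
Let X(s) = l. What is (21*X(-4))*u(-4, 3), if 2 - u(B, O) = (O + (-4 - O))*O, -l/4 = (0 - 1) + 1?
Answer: 0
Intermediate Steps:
l = 0 (l = -4*((0 - 1) + 1) = -4*(-1 + 1) = -4*0 = 0)
X(s) = 0
u(B, O) = 2 + 4*O (u(B, O) = 2 - (O + (-4 - O))*O = 2 - (-4)*O = 2 + 4*O)
(21*X(-4))*u(-4, 3) = (21*0)*(2 + 4*3) = 0*(2 + 12) = 0*14 = 0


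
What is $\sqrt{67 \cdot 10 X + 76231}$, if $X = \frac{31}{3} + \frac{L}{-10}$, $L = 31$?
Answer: $\frac{4 \sqrt{45606}}{3} \approx 284.74$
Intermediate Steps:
$X = \frac{217}{30}$ ($X = \frac{31}{3} + \frac{31}{-10} = 31 \cdot \frac{1}{3} + 31 \left(- \frac{1}{10}\right) = \frac{31}{3} - \frac{31}{10} = \frac{217}{30} \approx 7.2333$)
$\sqrt{67 \cdot 10 X + 76231} = \sqrt{67 \cdot 10 \cdot \frac{217}{30} + 76231} = \sqrt{670 \cdot \frac{217}{30} + 76231} = \sqrt{\frac{14539}{3} + 76231} = \sqrt{\frac{243232}{3}} = \frac{4 \sqrt{45606}}{3}$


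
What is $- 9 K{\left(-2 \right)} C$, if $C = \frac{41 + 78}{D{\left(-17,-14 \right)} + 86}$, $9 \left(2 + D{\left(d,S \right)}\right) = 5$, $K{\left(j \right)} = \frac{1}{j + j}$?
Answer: $\frac{9639}{3044} \approx 3.1666$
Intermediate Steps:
$K{\left(j \right)} = \frac{1}{2 j}$
$D{\left(d,S \right)} = - \frac{13}{9}$ ($D{\left(d,S \right)} = -2 + \frac{1}{9} \cdot 5 = -2 + \frac{5}{9} = - \frac{13}{9}$)
$C = \frac{1071}{761}$ ($C = \frac{41 + 78}{- \frac{13}{9} + 86} = \frac{119}{\frac{761}{9}} = 119 \cdot \frac{9}{761} = \frac{1071}{761} \approx 1.4074$)
$- 9 K{\left(-2 \right)} C = - 9 \frac{1}{2 \left(-2\right)} \frac{1071}{761} = - 9 \cdot \frac{1}{2} \left(- \frac{1}{2}\right) \frac{1071}{761} = \left(-9\right) \left(- \frac{1}{4}\right) \frac{1071}{761} = \frac{9}{4} \cdot \frac{1071}{761} = \frac{9639}{3044}$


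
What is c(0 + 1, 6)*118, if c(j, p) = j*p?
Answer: 708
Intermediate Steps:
c(0 + 1, 6)*118 = ((0 + 1)*6)*118 = (1*6)*118 = 6*118 = 708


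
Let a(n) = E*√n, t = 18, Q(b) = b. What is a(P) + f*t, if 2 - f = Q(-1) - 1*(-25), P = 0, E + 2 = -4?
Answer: -396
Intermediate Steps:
E = -6 (E = -2 - 4 = -6)
a(n) = -6*√n
f = -22 (f = 2 - (-1 - 1*(-25)) = 2 - (-1 + 25) = 2 - 1*24 = 2 - 24 = -22)
a(P) + f*t = -6*√0 - 22*18 = -6*0 - 396 = 0 - 396 = -396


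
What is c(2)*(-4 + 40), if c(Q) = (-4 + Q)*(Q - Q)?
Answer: 0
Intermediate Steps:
c(Q) = 0 (c(Q) = (-4 + Q)*0 = 0)
c(2)*(-4 + 40) = 0*(-4 + 40) = 0*36 = 0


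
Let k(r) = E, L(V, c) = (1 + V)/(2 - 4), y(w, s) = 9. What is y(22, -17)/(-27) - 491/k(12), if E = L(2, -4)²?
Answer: -1967/9 ≈ -218.56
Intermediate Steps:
L(V, c) = -½ - V/2 (L(V, c) = (1 + V)/(-2) = (1 + V)*(-½) = -½ - V/2)
E = 9/4 (E = (-½ - ½*2)² = (-½ - 1)² = (-3/2)² = 9/4 ≈ 2.2500)
k(r) = 9/4
y(22, -17)/(-27) - 491/k(12) = 9/(-27) - 491/9/4 = 9*(-1/27) - 491*4/9 = -⅓ - 1964/9 = -1967/9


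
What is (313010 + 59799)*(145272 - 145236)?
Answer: 13421124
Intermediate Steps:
(313010 + 59799)*(145272 - 145236) = 372809*36 = 13421124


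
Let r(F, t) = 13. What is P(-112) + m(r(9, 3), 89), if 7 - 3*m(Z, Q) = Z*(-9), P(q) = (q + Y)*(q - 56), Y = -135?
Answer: 124612/3 ≈ 41537.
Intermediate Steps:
P(q) = (-135 + q)*(-56 + q) (P(q) = (q - 135)*(q - 56) = (-135 + q)*(-56 + q))
m(Z, Q) = 7/3 + 3*Z (m(Z, Q) = 7/3 - Z*(-9)/3 = 7/3 - (-3)*Z = 7/3 + 3*Z)
P(-112) + m(r(9, 3), 89) = (7560 + (-112)² - 191*(-112)) + (7/3 + 3*13) = (7560 + 12544 + 21392) + (7/3 + 39) = 41496 + 124/3 = 124612/3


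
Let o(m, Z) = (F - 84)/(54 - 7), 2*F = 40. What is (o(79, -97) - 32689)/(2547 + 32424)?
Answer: -512149/547879 ≈ -0.93478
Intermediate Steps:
F = 20 (F = (1/2)*40 = 20)
o(m, Z) = -64/47 (o(m, Z) = (20 - 84)/(54 - 7) = -64/47)
(o(79, -97) - 32689)/(2547 + 32424) = (-64/47 - 32689)/(2547 + 32424) = -1536447/47/34971 = -1536447/47*1/34971 = -512149/547879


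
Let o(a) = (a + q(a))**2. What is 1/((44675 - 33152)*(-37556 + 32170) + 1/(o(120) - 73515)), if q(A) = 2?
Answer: -58631/3638808600019 ≈ -1.6113e-8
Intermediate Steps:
o(a) = (2 + a)**2 (o(a) = (a + 2)**2 = (2 + a)**2)
1/((44675 - 33152)*(-37556 + 32170) + 1/(o(120) - 73515)) = 1/((44675 - 33152)*(-37556 + 32170) + 1/((2 + 120)**2 - 73515)) = 1/(11523*(-5386) + 1/(122**2 - 73515)) = 1/(-62062878 + 1/(14884 - 73515)) = 1/(-62062878 + 1/(-58631)) = 1/(-62062878 - 1/58631) = 1/(-3638808600019/58631) = -58631/3638808600019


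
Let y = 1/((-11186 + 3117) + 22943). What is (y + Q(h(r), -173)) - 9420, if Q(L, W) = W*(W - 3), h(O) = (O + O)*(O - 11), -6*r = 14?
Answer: 312770473/14874 ≈ 21028.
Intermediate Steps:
r = -7/3 (r = -⅙*14 = -7/3 ≈ -2.3333)
h(O) = 2*O*(-11 + O) (h(O) = (2*O)*(-11 + O) = 2*O*(-11 + O))
Q(L, W) = W*(-3 + W)
y = 1/14874 (y = 1/(-8069 + 22943) = 1/14874 ≈ 6.7231e-5)
(y + Q(h(r), -173)) - 9420 = (1/14874 - 173*(-3 - 173)) - 9420 = (1/14874 - 173*(-176)) - 9420 = (1/14874 + 30448) - 9420 = 452883553/14874 - 9420 = 312770473/14874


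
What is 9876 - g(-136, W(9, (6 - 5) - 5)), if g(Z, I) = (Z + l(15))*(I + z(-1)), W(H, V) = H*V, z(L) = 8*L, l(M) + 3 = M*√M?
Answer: 3760 + 660*√15 ≈ 6316.2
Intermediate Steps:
l(M) = -3 + M^(3/2) (l(M) = -3 + M*√M = -3 + M^(3/2))
g(Z, I) = (-8 + I)*(-3 + Z + 15*√15) (g(Z, I) = (Z + (-3 + 15^(3/2)))*(I + 8*(-1)) = (Z + (-3 + 15*√15))*(I - 8) = (-3 + Z + 15*√15)*(-8 + I) = (-8 + I)*(-3 + Z + 15*√15))
9876 - g(-136, W(9, (6 - 5) - 5)) = 9876 - (24 - 120*√15 - 8*(-136) + (9*((6 - 5) - 5))*(-136) - 3*9*((6 - 5) - 5)*(1 - 5*√15)) = 9876 - (24 - 120*√15 + 1088 + (9*(1 - 5))*(-136) - 3*9*(1 - 5)*(1 - 5*√15)) = 9876 - (24 - 120*√15 + 1088 + (9*(-4))*(-136) - 3*9*(-4)*(1 - 5*√15)) = 9876 - (24 - 120*√15 + 1088 - 36*(-136) - 3*(-36)*(1 - 5*√15)) = 9876 - (24 - 120*√15 + 1088 + 4896 + (108 - 540*√15)) = 9876 - (6116 - 660*√15) = 9876 + (-6116 + 660*√15) = 3760 + 660*√15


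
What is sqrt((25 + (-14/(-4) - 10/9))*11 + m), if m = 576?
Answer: sqrt(31582)/6 ≈ 29.619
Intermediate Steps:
sqrt((25 + (-14/(-4) - 10/9))*11 + m) = sqrt((25 + (-14/(-4) - 10/9))*11 + 576) = sqrt((25 + (-14*(-1/4) - 10*1/9))*11 + 576) = sqrt((25 + (7/2 - 10/9))*11 + 576) = sqrt((25 + 43/18)*11 + 576) = sqrt((493/18)*11 + 576) = sqrt(5423/18 + 576) = sqrt(15791/18) = sqrt(31582)/6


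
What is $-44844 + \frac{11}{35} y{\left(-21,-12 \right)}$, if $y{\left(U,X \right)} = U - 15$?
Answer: $- \frac{1569936}{35} \approx -44855.0$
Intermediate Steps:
$y{\left(U,X \right)} = -15 + U$
$-44844 + \frac{11}{35} y{\left(-21,-12 \right)} = -44844 + \frac{11}{35} \left(-15 - 21\right) = -44844 + 11 \cdot \frac{1}{35} \left(-36\right) = -44844 + \frac{11}{35} \left(-36\right) = -44844 - \frac{396}{35} = - \frac{1569936}{35}$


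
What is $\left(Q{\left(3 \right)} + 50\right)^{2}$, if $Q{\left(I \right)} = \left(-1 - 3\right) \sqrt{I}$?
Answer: $2548 - 400 \sqrt{3} \approx 1855.2$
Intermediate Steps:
$Q{\left(I \right)} = - 4 \sqrt{I}$ ($Q{\left(I \right)} = \left(-1 - 3\right) \sqrt{I} = - 4 \sqrt{I}$)
$\left(Q{\left(3 \right)} + 50\right)^{2} = \left(- 4 \sqrt{3} + 50\right)^{2} = \left(50 - 4 \sqrt{3}\right)^{2}$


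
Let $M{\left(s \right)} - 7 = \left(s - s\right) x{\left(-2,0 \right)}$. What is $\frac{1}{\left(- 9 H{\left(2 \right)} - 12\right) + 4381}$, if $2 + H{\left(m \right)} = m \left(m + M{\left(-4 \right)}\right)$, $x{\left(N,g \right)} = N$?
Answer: $\frac{1}{4225} \approx 0.00023669$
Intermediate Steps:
$M{\left(s \right)} = 7$ ($M{\left(s \right)} = 7 + \left(s - s\right) \left(-2\right) = 7 + 0 \left(-2\right) = 7 + 0 = 7$)
$H{\left(m \right)} = -2 + m \left(7 + m\right)$ ($H{\left(m \right)} = -2 + m \left(m + 7\right) = -2 + m \left(7 + m\right)$)
$\frac{1}{\left(- 9 H{\left(2 \right)} - 12\right) + 4381} = \frac{1}{\left(- 9 \left(-2 + 2^{2} + 7 \cdot 2\right) - 12\right) + 4381} = \frac{1}{\left(- 9 \left(-2 + 4 + 14\right) - 12\right) + 4381} = \frac{1}{\left(\left(-9\right) 16 - 12\right) + 4381} = \frac{1}{\left(-144 - 12\right) + 4381} = \frac{1}{-156 + 4381} = \frac{1}{4225}$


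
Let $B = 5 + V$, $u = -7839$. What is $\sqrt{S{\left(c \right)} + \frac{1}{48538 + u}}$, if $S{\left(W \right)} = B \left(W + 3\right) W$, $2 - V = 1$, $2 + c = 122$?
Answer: $\frac{\sqrt{146691545745259}}{40699} \approx 297.59$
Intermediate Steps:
$c = 120$ ($c = -2 + 122 = 120$)
$V = 1$ ($V = 2 - 1 = 1$)
$B = 6$ ($B = 5 + 1 = 6$)
$S{\left(W \right)} = W \left(18 + 6 W\right)$ ($S{\left(W \right)} = 6 \left(W + 3\right) W = 6 \left(3 + W\right) W = \left(18 + 6 W\right) W = W \left(18 + 6 W\right)$)
$\sqrt{S{\left(c \right)} + \frac{1}{48538 + u}} = \sqrt{6 \cdot 120 \left(3 + 120\right) + \frac{1}{48538 - 7839}} = \sqrt{6 \cdot 120 \cdot 123 + \frac{1}{40699}} = \sqrt{88560 + \frac{1}{40699}} = \sqrt{\frac{3604303441}{40699}} = \frac{\sqrt{146691545745259}}{40699}$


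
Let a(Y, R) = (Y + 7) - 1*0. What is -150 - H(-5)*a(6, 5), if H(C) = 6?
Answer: -228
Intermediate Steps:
a(Y, R) = 7 + Y (a(Y, R) = (7 + Y) + 0 = 7 + Y)
-150 - H(-5)*a(6, 5) = -150 - 6*(7 + 6) = -150 - 6*13 = -150 - 1*78 = -150 - 78 = -228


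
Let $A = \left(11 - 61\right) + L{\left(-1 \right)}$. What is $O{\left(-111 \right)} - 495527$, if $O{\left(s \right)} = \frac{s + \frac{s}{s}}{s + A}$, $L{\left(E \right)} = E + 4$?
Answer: $- \frac{39146578}{79} \approx -4.9553 \cdot 10^{5}$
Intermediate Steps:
$L{\left(E \right)} = 4 + E$
$A = -47$ ($A = \left(11 - 61\right) + \left(4 - 1\right) = -50 + 3 = -47$)
$O{\left(s \right)} = \frac{1 + s}{-47 + s}$ ($O{\left(s \right)} = \frac{s + \frac{s}{s}}{s - 47} = \frac{s + 1}{-47 + s} = \frac{1 + s}{-47 + s}$)
$O{\left(-111 \right)} - 495527 = \frac{1 - 111}{-47 - 111} - 495527 = \frac{1}{-158} \left(-110\right) - 495527 = \left(- \frac{1}{158}\right) \left(-110\right) - 495527 = \frac{55}{79} - 495527 = - \frac{39146578}{79}$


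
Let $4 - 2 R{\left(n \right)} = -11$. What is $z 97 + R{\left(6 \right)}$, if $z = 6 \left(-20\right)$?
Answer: $- \frac{23265}{2} \approx -11633.0$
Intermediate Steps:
$z = -120$
$R{\left(n \right)} = \frac{15}{2}$ ($R{\left(n \right)} = 2 - - \frac{11}{2} = 2 + \frac{11}{2} = \frac{15}{2}$)
$z 97 + R{\left(6 \right)} = \left(-120\right) 97 + \frac{15}{2} = -11640 + \frac{15}{2} = - \frac{23265}{2}$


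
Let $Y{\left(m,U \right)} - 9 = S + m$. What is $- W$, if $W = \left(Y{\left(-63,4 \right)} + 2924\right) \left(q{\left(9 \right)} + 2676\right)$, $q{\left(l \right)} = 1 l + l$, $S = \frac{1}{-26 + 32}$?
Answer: $-7732229$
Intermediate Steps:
$S = \frac{1}{6} \approx 0.16667$
$q{\left(l \right)} = 2 l$ ($q{\left(l \right)} = l + l = 2 l$)
$Y{\left(m,U \right)} = \frac{55}{6} + m$ ($Y{\left(m,U \right)} = 9 + \left(\frac{1}{6} + m\right) = \frac{55}{6} + m$)
$W = 7732229$ ($W = \left(\left(\frac{55}{6} - 63\right) + 2924\right) \left(2 \cdot 9 + 2676\right) = \left(- \frac{323}{6} + 2924\right) \left(18 + 2676\right) = \frac{17221}{6} \cdot 2694 = 7732229$)
$- W = \left(-1\right) 7732229 = -7732229$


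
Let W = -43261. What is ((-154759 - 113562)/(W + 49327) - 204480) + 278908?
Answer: 451211927/6066 ≈ 74384.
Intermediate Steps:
((-154759 - 113562)/(W + 49327) - 204480) + 278908 = ((-154759 - 113562)/(-43261 + 49327) - 204480) + 278908 = (-268321/6066 - 204480) + 278908 = -1240644001/6066 + 278908 = 451211927/6066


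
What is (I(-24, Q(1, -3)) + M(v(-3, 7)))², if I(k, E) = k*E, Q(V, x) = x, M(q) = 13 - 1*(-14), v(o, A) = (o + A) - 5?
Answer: 9801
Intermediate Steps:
v(o, A) = -5 + A + o (v(o, A) = (A + o) - 5 = -5 + A + o)
M(q) = 27 (M(q) = 13 + 14 = 27)
I(k, E) = E*k
(I(-24, Q(1, -3)) + M(v(-3, 7)))² = (-3*(-24) + 27)² = (72 + 27)² = 99² = 9801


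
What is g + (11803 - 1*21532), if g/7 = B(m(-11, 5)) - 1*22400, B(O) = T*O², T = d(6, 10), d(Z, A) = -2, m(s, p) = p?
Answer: -166879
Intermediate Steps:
T = -2
B(O) = -2*O²
g = -157150 (g = 7*(-2*5² - 1*22400) = 7*(-2*25 - 22400) = 7*(-50 - 22400) = 7*(-22450) = -157150)
g + (11803 - 1*21532) = -157150 + (11803 - 1*21532) = -157150 + (11803 - 21532) = -157150 - 9729 = -166879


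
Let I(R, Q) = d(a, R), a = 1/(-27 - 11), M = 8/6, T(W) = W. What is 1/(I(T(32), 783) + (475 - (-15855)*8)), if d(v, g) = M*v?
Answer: 57/7256953 ≈ 7.8545e-6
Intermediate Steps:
M = 4/3 (M = 8*(⅙) = 4/3 ≈ 1.3333)
a = -1/38 (a = 1/(-38) = -1/38 ≈ -0.026316)
d(v, g) = 4*v/3
I(R, Q) = -2/57 (I(R, Q) = (4/3)*(-1/38) = -2/57)
1/(I(T(32), 783) + (475 - (-15855)*8)) = 1/(-2/57 + (475 - (-15855)*8)) = 1/(-2/57 + (475 - 453*(-280))) = 1/(-2/57 + (475 + 126840)) = 1/(-2/57 + 127315) = 1/(7256953/57) = 57/7256953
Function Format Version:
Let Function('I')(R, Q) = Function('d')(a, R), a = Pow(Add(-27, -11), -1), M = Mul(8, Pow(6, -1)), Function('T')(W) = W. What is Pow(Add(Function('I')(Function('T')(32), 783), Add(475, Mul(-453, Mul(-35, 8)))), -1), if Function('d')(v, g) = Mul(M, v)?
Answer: Rational(57, 7256953) ≈ 7.8545e-6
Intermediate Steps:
M = Rational(4, 3) (M = Mul(8, Rational(1, 6)) = Rational(4, 3) ≈ 1.3333)
a = Rational(-1, 38) (a = Pow(-38, -1) = Rational(-1, 38) ≈ -0.026316)
Function('d')(v, g) = Mul(Rational(4, 3), v)
Function('I')(R, Q) = Rational(-2, 57) (Function('I')(R, Q) = Mul(Rational(4, 3), Rational(-1, 38)) = Rational(-2, 57))
Pow(Add(Function('I')(Function('T')(32), 783), Add(475, Mul(-453, Mul(-35, 8)))), -1) = Pow(Add(Rational(-2, 57), Add(475, Mul(-453, Mul(-35, 8)))), -1) = Pow(Add(Rational(-2, 57), Add(475, Mul(-453, -280))), -1) = Pow(Add(Rational(-2, 57), Add(475, 126840)), -1) = Pow(Add(Rational(-2, 57), 127315), -1) = Pow(Rational(7256953, 57), -1) = Rational(57, 7256953)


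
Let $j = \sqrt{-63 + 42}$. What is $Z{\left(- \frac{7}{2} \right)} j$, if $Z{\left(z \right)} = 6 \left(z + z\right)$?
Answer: $- 42 i \sqrt{21} \approx - 192.47 i$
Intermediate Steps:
$Z{\left(z \right)} = 12 z$ ($Z{\left(z \right)} = 6 \cdot 2 z = 12 z$)
$j = i \sqrt{21}$ ($j = \sqrt{-21} = i \sqrt{21} \approx 4.5826 i$)
$Z{\left(- \frac{7}{2} \right)} j = 12 \left(- \frac{7}{2}\right) i \sqrt{21} = - 42 i \sqrt{21}$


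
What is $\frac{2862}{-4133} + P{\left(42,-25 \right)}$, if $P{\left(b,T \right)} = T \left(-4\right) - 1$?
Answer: $\frac{406305}{4133} \approx 98.307$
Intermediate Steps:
$P{\left(b,T \right)} = -1 - 4 T$ ($P{\left(b,T \right)} = - 4 T - 1 = -1 - 4 T$)
$\frac{2862}{-4133} + P{\left(42,-25 \right)} = \frac{2862}{-4133} - -99 = 2862 \left(- \frac{1}{4133}\right) + \left(-1 + 100\right) = - \frac{2862}{4133} + 99 = \frac{406305}{4133}$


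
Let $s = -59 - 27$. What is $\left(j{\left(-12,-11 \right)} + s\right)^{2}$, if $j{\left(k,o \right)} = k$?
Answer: $9604$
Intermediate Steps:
$s = -86$ ($s = -59 - 27 = -86$)
$\left(j{\left(-12,-11 \right)} + s\right)^{2} = \left(-12 - 86\right)^{2} = \left(-98\right)^{2} = 9604$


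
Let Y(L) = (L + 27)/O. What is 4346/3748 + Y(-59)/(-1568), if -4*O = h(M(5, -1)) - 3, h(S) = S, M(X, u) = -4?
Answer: 752835/642782 ≈ 1.1712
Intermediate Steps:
O = 7/4 (O = -(-4 - 3)/4 = -¼*(-7) = 7/4 ≈ 1.7500)
Y(L) = 108/7 + 4*L/7 (Y(L) = (L + 27)/(7/4) = (27 + L)*(4/7) = 108/7 + 4*L/7)
4346/3748 + Y(-59)/(-1568) = 4346/3748 + (108/7 + (4/7)*(-59))/(-1568) = 4346*(1/3748) + (108/7 - 236/7)*(-1/1568) = 2173/1874 - 128/7*(-1/1568) = 2173/1874 + 4/343 = 752835/642782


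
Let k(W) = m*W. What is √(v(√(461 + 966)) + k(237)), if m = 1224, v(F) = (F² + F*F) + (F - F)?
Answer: √292942 ≈ 541.24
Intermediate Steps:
v(F) = 2*F² (v(F) = (F² + F²) + 0 = 2*F² + 0 = 2*F²)
k(W) = 1224*W
√(v(√(461 + 966)) + k(237)) = √(2*(√(461 + 966))² + 1224*237) = √(2*(√1427)² + 290088) = √(2*1427 + 290088) = √(2854 + 290088) = √292942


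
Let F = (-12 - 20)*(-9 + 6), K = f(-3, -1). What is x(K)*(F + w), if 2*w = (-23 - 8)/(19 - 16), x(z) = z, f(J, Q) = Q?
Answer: -545/6 ≈ -90.833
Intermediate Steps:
K = -1
F = 96 (F = -32*(-3) = 96)
w = -31/6 (w = ((-23 - 8)/(19 - 16))/2 = (-31/3)/2 = (-31*1/3)/2 = (1/2)*(-31/3) = -31/6 ≈ -5.1667)
x(K)*(F + w) = -(96 - 31/6) = -1*545/6 = -545/6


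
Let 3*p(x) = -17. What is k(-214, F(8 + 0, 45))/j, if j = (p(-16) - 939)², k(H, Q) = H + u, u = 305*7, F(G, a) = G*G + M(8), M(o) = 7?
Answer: 17289/8031556 ≈ 0.0021526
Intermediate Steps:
p(x) = -17/3 (p(x) = (⅓)*(-17) = -17/3)
F(G, a) = 7 + G² (F(G, a) = G*G + 7 = G² + 7 = 7 + G²)
u = 2135
k(H, Q) = 2135 + H (k(H, Q) = H + 2135 = 2135 + H)
j = 8031556/9 (j = (-17/3 - 939)² = (-2834/3)² = 8031556/9 ≈ 8.9240e+5)
k(-214, F(8 + 0, 45))/j = (2135 - 214)/(8031556/9) = 1921*(9/8031556) = 17289/8031556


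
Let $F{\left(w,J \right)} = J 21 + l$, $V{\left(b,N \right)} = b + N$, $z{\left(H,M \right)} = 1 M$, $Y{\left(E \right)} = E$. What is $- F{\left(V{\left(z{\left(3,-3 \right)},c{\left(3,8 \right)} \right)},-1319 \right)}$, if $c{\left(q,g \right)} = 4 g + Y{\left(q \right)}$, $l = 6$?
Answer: $27693$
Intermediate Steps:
$z{\left(H,M \right)} = M$
$c{\left(q,g \right)} = q + 4 g$ ($c{\left(q,g \right)} = 4 g + q = q + 4 g$)
$V{\left(b,N \right)} = N + b$
$F{\left(w,J \right)} = 6 + 21 J$ ($F{\left(w,J \right)} = J 21 + 6 = 21 J + 6 = 6 + 21 J$)
$- F{\left(V{\left(z{\left(3,-3 \right)},c{\left(3,8 \right)} \right)},-1319 \right)} = - (6 + 21 \left(-1319\right)) = - (6 - 27699) = \left(-1\right) \left(-27693\right) = 27693$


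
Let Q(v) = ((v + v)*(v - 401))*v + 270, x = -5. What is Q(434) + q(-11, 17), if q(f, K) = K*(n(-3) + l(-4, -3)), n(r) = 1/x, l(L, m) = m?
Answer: 62158558/5 ≈ 1.2432e+7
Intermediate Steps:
n(r) = -⅕ (n(r) = 1/(-5) = -⅕)
Q(v) = 270 + 2*v²*(-401 + v) (Q(v) = ((2*v)*(-401 + v))*v + 270 = (2*v*(-401 + v))*v + 270 = 2*v²*(-401 + v) + 270 = 270 + 2*v²*(-401 + v))
q(f, K) = -16*K/5 (q(f, K) = K*(-⅕ - 3) = K*(-16/5) = -16*K/5)
Q(434) + q(-11, 17) = (270 - 802*434² + 2*434³) - 16/5*17 = (270 - 802*188356 + 2*81746504) - 272/5 = (270 - 151061512 + 163493008) - 272/5 = 12431766 - 272/5 = 62158558/5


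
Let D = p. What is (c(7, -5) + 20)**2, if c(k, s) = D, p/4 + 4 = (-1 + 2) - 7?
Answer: 400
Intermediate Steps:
p = -40 (p = -16 + 4*((-1 + 2) - 7) = -16 + 4*(1 - 7) = -16 + 4*(-6) = -16 - 24 = -40)
D = -40
c(k, s) = -40
(c(7, -5) + 20)**2 = (-40 + 20)**2 = (-20)**2 = 400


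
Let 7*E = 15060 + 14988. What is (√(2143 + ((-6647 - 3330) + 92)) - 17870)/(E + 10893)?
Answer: -125090/106299 + 49*I*√158/106299 ≈ -1.1768 + 0.0057942*I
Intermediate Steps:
E = 30048/7 (E = (15060 + 14988)/7 = (⅐)*30048 = 30048/7 ≈ 4292.6)
(√(2143 + ((-6647 - 3330) + 92)) - 17870)/(E + 10893) = (√(2143 + ((-6647 - 3330) + 92)) - 17870)/(30048/7 + 10893) = (√(2143 + (-9977 + 92)) - 17870)/(106299/7) = (√(2143 - 9885) - 17870)*(7/106299) = (√(-7742) - 17870)*(7/106299) = (7*I*√158 - 17870)*(7/106299) = (-17870 + 7*I*√158)*(7/106299) = -125090/106299 + 49*I*√158/106299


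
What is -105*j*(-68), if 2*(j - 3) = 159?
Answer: 589050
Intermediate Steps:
j = 165/2 (j = 3 + (½)*159 = 3 + 159/2 = 165/2 ≈ 82.500)
-105*j*(-68) = -105*165/2*(-68) = -17325/2*(-68) = 589050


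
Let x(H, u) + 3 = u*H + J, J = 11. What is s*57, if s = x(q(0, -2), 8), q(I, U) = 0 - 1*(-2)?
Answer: 1368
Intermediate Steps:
q(I, U) = 2 (q(I, U) = 0 + 2 = 2)
x(H, u) = 8 + H*u (x(H, u) = -3 + (u*H + 11) = -3 + (H*u + 11) = -3 + (11 + H*u) = 8 + H*u)
s = 24 (s = 8 + 2*8 = 8 + 16 = 24)
s*57 = 24*57 = 1368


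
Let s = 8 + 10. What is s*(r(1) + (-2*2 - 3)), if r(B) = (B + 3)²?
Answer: 162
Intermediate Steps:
s = 18
r(B) = (3 + B)²
s*(r(1) + (-2*2 - 3)) = 18*((3 + 1)² + (-2*2 - 3)) = 18*(4² + (-4 - 3)) = 18*(16 - 7) = 18*9 = 162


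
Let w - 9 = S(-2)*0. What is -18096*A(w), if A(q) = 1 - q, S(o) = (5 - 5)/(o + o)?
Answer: 144768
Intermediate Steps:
S(o) = 0 (S(o) = 0/((2*o)) = 0*(1/(2*o)) = 0)
w = 9 (w = 9 + 0*0 = 9 + 0 = 9)
-18096*A(w) = -18096*(1 - 1*9) = -18096*(1 - 9) = -18096*(-8) = 144768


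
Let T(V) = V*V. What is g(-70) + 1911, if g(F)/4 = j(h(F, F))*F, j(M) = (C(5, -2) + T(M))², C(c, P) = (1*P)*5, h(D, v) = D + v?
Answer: -107455066089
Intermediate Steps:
T(V) = V²
C(c, P) = 5*P (C(c, P) = P*5 = 5*P)
j(M) = (-10 + M²)² (j(M) = (5*(-2) + M²)² = (-10 + M²)²)
g(F) = 4*F*(-10 + 4*F²)² (g(F) = 4*((-10 + (F + F)²)²*F) = 4*((-10 + (2*F)²)²*F) = 4*((-10 + 4*F²)²*F) = 4*(F*(-10 + 4*F²)²) = 4*F*(-10 + 4*F²)²)
g(-70) + 1911 = 16*(-70)*(-5 + 2*(-70)²)² + 1911 = 16*(-70)*(-5 + 2*4900)² + 1911 = 16*(-70)*(-5 + 9800)² + 1911 = 16*(-70)*9795² + 1911 = 16*(-70)*95942025 + 1911 = -107455068000 + 1911 = -107455066089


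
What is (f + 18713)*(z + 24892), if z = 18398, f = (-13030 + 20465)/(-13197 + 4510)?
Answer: 7036893222840/8687 ≈ 8.1005e+8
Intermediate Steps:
f = -7435/8687 (f = 7435/(-8687) = 7435*(-1/8687) = -7435/8687 ≈ -0.85588)
(f + 18713)*(z + 24892) = (-7435/8687 + 18713)*(18398 + 24892) = (162552396/8687)*43290 = 7036893222840/8687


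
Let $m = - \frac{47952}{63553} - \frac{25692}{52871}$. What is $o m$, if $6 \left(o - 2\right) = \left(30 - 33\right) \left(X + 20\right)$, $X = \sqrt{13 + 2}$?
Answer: $\frac{680501856}{68573687} + \frac{42531366 \sqrt{15}}{68573687} \approx 12.326$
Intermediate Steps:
$X = \sqrt{15} \approx 3.873$
$o = -8 - \frac{\sqrt{15}}{2}$ ($o = 2 + \frac{\left(30 - 33\right) \left(\sqrt{15} + 20\right)}{6} = 2 + \frac{\left(-3\right) \left(20 + \sqrt{15}\right)}{6} = 2 + \frac{-60 - 3 \sqrt{15}}{6} = 2 - \left(10 + \frac{\sqrt{15}}{2}\right) = -8 - \frac{\sqrt{15}}{2} \approx -9.9365$)
$m = - \frac{85062732}{68573687}$ ($m = \left(-47952\right) \frac{1}{63553} - \frac{25692}{52871} = - \frac{47952}{63553} - \frac{25692}{52871} = - \frac{85062732}{68573687} \approx -1.2405$)
$o m = \left(-8 - \frac{\sqrt{15}}{2}\right) \left(- \frac{85062732}{68573687}\right) = \frac{680501856}{68573687} + \frac{42531366 \sqrt{15}}{68573687}$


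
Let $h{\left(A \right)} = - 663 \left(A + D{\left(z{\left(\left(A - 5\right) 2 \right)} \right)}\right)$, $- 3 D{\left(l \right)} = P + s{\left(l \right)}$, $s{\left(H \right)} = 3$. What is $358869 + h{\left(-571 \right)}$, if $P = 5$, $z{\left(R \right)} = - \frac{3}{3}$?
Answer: $739210$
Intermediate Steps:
$z{\left(R \right)} = -1$ ($z{\left(R \right)} = \left(-3\right) \frac{1}{3} = -1$)
$D{\left(l \right)} = - \frac{8}{3}$ ($D{\left(l \right)} = - \frac{5 + 3}{3} = \left(- \frac{1}{3}\right) 8 = - \frac{8}{3}$)
$h{\left(A \right)} = 1768 - 663 A$ ($h{\left(A \right)} = - 663 \left(A - \frac{8}{3}\right) = - 663 \left(- \frac{8}{3} + A\right) = 1768 - 663 A$)
$358869 + h{\left(-571 \right)} = 358869 + \left(1768 - -378573\right) = 358869 + \left(1768 + 378573\right) = 358869 + 380341 = 739210$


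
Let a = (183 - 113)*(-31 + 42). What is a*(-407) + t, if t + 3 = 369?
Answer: -313024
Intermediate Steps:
t = 366 (t = -3 + 369 = 366)
a = 770 (a = 70*11 = 770)
a*(-407) + t = 770*(-407) + 366 = -313390 + 366 = -313024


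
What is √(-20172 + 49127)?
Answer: √28955 ≈ 170.16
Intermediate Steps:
√(-20172 + 49127) = √28955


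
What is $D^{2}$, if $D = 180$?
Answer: $32400$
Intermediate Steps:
$D^{2} = 180^{2} = 32400$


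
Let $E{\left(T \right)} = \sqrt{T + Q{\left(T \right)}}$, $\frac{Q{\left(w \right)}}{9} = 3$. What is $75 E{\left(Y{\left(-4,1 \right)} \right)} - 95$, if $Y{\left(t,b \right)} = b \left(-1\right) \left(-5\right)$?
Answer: $-95 + 300 \sqrt{2} \approx 329.26$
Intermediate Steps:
$Y{\left(t,b \right)} = 5 b$ ($Y{\left(t,b \right)} = - b \left(-5\right) = 5 b$)
$Q{\left(w \right)} = 27$ ($Q{\left(w \right)} = 9 \cdot 3 = 27$)
$E{\left(T \right)} = \sqrt{27 + T}$ ($E{\left(T \right)} = \sqrt{T + 27} = \sqrt{27 + T}$)
$75 E{\left(Y{\left(-4,1 \right)} \right)} - 95 = 75 \sqrt{27 + 5 \cdot 1} - 95 = 75 \sqrt{27 + 5} - 95 = 75 \sqrt{32} - 95 = 75 \cdot 4 \sqrt{2} - 95 = 300 \sqrt{2} - 95 = -95 + 300 \sqrt{2}$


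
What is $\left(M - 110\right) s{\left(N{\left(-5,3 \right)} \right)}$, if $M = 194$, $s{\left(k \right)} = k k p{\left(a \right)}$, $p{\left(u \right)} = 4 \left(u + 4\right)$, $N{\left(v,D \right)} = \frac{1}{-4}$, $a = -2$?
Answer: $42$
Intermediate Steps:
$N{\left(v,D \right)} = - \frac{1}{4}$
$p{\left(u \right)} = 16 + 4 u$ ($p{\left(u \right)} = 4 \left(4 + u\right) = 16 + 4 u$)
$s{\left(k \right)} = 8 k^{2}$ ($s{\left(k \right)} = k k \left(16 + 4 \left(-2\right)\right) = k^{2} \left(16 - 8\right) = k^{2} \cdot 8 = 8 k^{2}$)
$\left(M - 110\right) s{\left(N{\left(-5,3 \right)} \right)} = \left(194 - 110\right) 8 \left(- \frac{1}{4}\right)^{2} = 84 \cdot 8 \cdot \frac{1}{16} = 84 \cdot \frac{1}{2} = 42$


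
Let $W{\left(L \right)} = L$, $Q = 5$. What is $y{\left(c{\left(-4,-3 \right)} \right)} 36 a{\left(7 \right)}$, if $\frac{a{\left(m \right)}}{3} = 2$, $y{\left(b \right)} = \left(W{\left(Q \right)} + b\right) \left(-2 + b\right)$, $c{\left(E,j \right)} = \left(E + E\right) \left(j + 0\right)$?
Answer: $137808$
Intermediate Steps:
$c{\left(E,j \right)} = 2 E j$
$y{\left(b \right)} = \left(-2 + b\right) \left(5 + b\right)$ ($y{\left(b \right)} = \left(5 + b\right) \left(-2 + b\right) = \left(-2 + b\right) \left(5 + b\right)$)
$a{\left(m \right)} = 6$ ($a{\left(m \right)} = 3 \cdot 2 = 6$)
$y{\left(c{\left(-4,-3 \right)} \right)} 36 a{\left(7 \right)} = \left(-10 + \left(2 \left(-4\right) \left(-3\right)\right)^{2} + 3 \cdot 2 \left(-4\right) \left(-3\right)\right) 36 \cdot 6 = \left(-10 + 24^{2} + 3 \cdot 24\right) 36 \cdot 6 = \left(-10 + 576 + 72\right) 36 \cdot 6 = 638 \cdot 36 \cdot 6 = 22968 \cdot 6 = 137808$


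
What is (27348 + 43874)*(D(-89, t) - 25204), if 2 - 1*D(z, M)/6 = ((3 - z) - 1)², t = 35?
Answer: -5332960916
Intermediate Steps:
D(z, M) = 12 - 6*(2 - z)² (D(z, M) = 12 - 6*((3 - z) - 1)² = 12 - 6*(2 - z)²)
(27348 + 43874)*(D(-89, t) - 25204) = (27348 + 43874)*((12 - 6*(-2 - 89)²) - 25204) = 71222*((12 - 6*(-91)²) - 25204) = 71222*((12 - 6*8281) - 25204) = 71222*((12 - 49686) - 25204) = 71222*(-49674 - 25204) = 71222*(-74878) = -5332960916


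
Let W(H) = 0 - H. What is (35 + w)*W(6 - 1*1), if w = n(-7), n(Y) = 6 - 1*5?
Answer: -180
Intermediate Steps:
n(Y) = 1 (n(Y) = 6 - 5 = 1)
W(H) = -H
w = 1
(35 + w)*W(6 - 1*1) = (35 + 1)*(-(6 - 1*1)) = 36*(-(6 - 1)) = 36*(-1*5) = 36*(-5) = -180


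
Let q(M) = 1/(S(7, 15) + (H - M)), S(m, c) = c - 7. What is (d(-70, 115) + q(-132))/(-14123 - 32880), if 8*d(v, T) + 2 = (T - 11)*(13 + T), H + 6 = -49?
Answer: -565679/15981020 ≈ -0.035397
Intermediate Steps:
S(m, c) = -7 + c
H = -55 (H = -6 - 49 = -55)
d(v, T) = -1/4 + (-11 + T)*(13 + T)/8 (d(v, T) = -1/4 + ((T - 11)*(13 + T))/8 = -1/4 + ((-11 + T)*(13 + T))/8 = -1/4 + (-11 + T)*(13 + T)/8)
q(M) = 1/(-47 - M) (q(M) = 1/((-7 + 15) + (-55 - M)) = 1/(8 + (-55 - M)) = 1/(-47 - M))
(d(-70, 115) + q(-132))/(-14123 - 32880) = ((-145/8 + (1/4)*115 + (1/8)*115**2) - 1/(47 - 132))/(-14123 - 32880) = ((-145/8 + 115/4 + (1/8)*13225) - 1/(-85))/(-47003) = ((-145/8 + 115/4 + 13225/8) - 1*(-1/85))*(-1/47003) = (6655/4 + 1/85)*(-1/47003) = (565679/340)*(-1/47003) = -565679/15981020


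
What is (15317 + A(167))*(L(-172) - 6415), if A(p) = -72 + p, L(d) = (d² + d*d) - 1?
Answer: 813013824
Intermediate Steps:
L(d) = -1 + 2*d² (L(d) = (d² + d²) - 1 = 2*d² - 1 = -1 + 2*d²)
(15317 + A(167))*(L(-172) - 6415) = (15317 + (-72 + 167))*((-1 + 2*(-172)²) - 6415) = (15317 + 95)*((-1 + 2*29584) - 6415) = 15412*((-1 + 59168) - 6415) = 15412*(59167 - 6415) = 15412*52752 = 813013824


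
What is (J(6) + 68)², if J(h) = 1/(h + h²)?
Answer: 8162449/1764 ≈ 4627.2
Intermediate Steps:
(J(6) + 68)² = (1/(6*(1 + 6)) + 68)² = ((⅙)/7 + 68)² = ((⅙)*(⅐) + 68)² = (1/42 + 68)² = (2857/42)² = 8162449/1764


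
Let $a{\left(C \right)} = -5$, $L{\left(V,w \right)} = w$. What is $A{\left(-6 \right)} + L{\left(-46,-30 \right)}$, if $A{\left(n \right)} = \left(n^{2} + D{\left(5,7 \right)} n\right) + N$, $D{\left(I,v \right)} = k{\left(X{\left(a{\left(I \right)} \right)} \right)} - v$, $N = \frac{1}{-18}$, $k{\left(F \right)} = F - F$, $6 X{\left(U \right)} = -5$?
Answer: $\frac{863}{18} \approx 47.944$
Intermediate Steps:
$X{\left(U \right)} = - \frac{5}{6}$ ($X{\left(U \right)} = \frac{1}{6} \left(-5\right) = - \frac{5}{6}$)
$k{\left(F \right)} = 0$
$N = - \frac{1}{18} \approx -0.055556$
$D{\left(I,v \right)} = - v$ ($D{\left(I,v \right)} = 0 - v = - v$)
$A{\left(n \right)} = - \frac{1}{18} + n^{2} - 7 n$ ($A{\left(n \right)} = \left(n^{2} + \left(-1\right) 7 n\right) - \frac{1}{18} = \left(n^{2} - 7 n\right) - \frac{1}{18} = - \frac{1}{18} + n^{2} - 7 n$)
$A{\left(-6 \right)} + L{\left(-46,-30 \right)} = \left(- \frac{1}{18} + \left(-6\right)^{2} - -42\right) - 30 = \left(- \frac{1}{18} + 36 + 42\right) - 30 = \frac{1403}{18} - 30 = \frac{863}{18}$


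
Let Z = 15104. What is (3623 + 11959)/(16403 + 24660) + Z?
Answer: 620231134/41063 ≈ 15104.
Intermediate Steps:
(3623 + 11959)/(16403 + 24660) + Z = (3623 + 11959)/(16403 + 24660) + 15104 = 15582/41063 + 15104 = 620231134/41063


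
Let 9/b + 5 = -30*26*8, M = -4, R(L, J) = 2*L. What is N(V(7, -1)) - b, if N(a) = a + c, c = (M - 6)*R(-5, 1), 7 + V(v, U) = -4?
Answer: 555814/6245 ≈ 89.001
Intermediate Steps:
b = -9/6245 (b = 9/(-5 - 30*26*8) = 9/(-5 - 780*8) = 9/(-5 - 6240) = 9/(-6245) = 9*(-1/6245) = -9/6245 ≈ -0.0014412)
V(v, U) = -11 (V(v, U) = -7 - 4 = -11)
c = 100 (c = (-4 - 6)*(2*(-5)) = -10*(-10) = 100)
N(a) = 100 + a (N(a) = a + 100 = 100 + a)
N(V(7, -1)) - b = (100 - 11) - 1*(-9/6245) = 89 + 9/6245 = 555814/6245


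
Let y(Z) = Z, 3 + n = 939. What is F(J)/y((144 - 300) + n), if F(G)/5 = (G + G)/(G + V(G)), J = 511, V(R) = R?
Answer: 1/156 ≈ 0.0064103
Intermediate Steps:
n = 936 (n = -3 + 939 = 936)
F(G) = 5 (F(G) = 5*((G + G)/(G + G)) = 5*((2*G)/((2*G))) = 5*((2*G)*(1/(2*G))) = 5*1 = 5)
F(J)/y((144 - 300) + n) = 5/((144 - 300) + 936) = 5/(-156 + 936) = 5/780 = 5*(1/780) = 1/156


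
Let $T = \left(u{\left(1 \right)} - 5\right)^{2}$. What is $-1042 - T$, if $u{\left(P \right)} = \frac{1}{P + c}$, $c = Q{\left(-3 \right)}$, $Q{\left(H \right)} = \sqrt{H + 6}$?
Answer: $-1073 + \frac{11 \sqrt{3}}{2} \approx -1063.5$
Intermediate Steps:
$Q{\left(H \right)} = \sqrt{6 + H}$
$c = \sqrt{3}$ ($c = \sqrt{6 - 3} = \sqrt{3} \approx 1.732$)
$u{\left(P \right)} = \frac{1}{P + \sqrt{3}}$
$T = \left(-5 + \frac{1}{1 + \sqrt{3}}\right)^{2}$ ($T = \left(\frac{1}{1 + \sqrt{3}} - 5\right)^{2} = \left(-5 + \frac{1}{1 + \sqrt{3}}\right)^{2} \approx 21.474$)
$-1042 - T = -1042 - \left(31 - \frac{11 \sqrt{3}}{2}\right) = -1073 + \frac{11 \sqrt{3}}{2}$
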